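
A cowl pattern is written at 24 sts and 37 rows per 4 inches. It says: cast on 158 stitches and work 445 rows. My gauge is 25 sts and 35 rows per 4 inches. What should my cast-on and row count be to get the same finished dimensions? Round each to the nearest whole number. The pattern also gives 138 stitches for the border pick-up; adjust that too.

Cast on 165 stitches; work 421 rows; border pick-up 144 stitches.

Stitches: 158 × 25/24 = 164.58 → 165.
Rows: 445 × 35/37 = 420.95 → 421.
border pick-up: 138 × 25/24 = 143.75 → 144.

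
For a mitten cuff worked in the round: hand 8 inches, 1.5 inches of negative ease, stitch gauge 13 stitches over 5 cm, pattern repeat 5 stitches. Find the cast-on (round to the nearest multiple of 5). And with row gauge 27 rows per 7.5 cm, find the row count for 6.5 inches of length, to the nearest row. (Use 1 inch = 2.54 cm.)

Cast on 45 stitches; work 59 rows.

Finished = 8 − 1.5 = 6.5 inches.
6.5 inches × 2.54 = 16.51 cm.
13/5 = 2.6 sts per cm; 16.51 × 2.6 = 42.93 sts.
Nearest multiple of 5 → 45.
6.5 inches = 16.51 cm; × 3.6 = 59.44 → 59 rows.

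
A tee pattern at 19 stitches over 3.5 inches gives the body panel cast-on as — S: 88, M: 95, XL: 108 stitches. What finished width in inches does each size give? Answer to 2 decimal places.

19/3.5 = 5.429 sts per in.
S: 88 / 5.429 = 16.211 → 16.21 in.
M: 95 / 5.429 = 17.500 → 17.50 in.
XL: 108 / 5.429 = 19.895 → 19.89 in.

S 16.21 inches; M 17.50 inches; XL 19.89 inches.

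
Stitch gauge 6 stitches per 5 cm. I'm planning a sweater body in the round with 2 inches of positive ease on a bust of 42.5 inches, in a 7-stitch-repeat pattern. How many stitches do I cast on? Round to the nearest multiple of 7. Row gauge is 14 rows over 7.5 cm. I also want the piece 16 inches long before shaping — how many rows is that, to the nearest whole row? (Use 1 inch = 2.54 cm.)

Cast on 133 stitches; work 76 rows.

Finished = 42.5 + 2 = 44.5 inches.
44.5 inches × 2.54 = 113.03 cm.
6/5 = 1.2 sts per cm; 113.03 × 1.2 = 135.64 sts.
Nearest multiple of 7 → 133.
16 inches = 40.64 cm; × 1.867 = 75.86 → 76 rows.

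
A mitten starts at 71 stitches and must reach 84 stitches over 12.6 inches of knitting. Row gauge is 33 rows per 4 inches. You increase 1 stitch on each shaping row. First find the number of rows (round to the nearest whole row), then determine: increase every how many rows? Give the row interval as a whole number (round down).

Increase every 8th row.

Rows = 12.6 × 8.25 = 104.0 → 104 rows.
Stitches to add: 13 → 13 shaping rows (at 1 st each).
104 / 13 = 8.00 → every 8 rows.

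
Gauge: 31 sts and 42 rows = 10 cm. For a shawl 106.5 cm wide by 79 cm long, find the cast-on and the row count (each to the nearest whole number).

Cast on 330 stitches and work 332 rows.

Stitch gauge = 31/10 = 3.1 sts/cm; 106.5 × 3.1 = 330.15 → 330 sts.
Row gauge = 42/10 = 4.2 rows/cm; 79 × 4.2 = 331.80 → 332 rows.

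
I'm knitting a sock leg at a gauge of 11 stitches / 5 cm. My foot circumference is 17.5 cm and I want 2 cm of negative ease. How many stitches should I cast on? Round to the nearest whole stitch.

34 stitches.

Finished = 17.5 − 2 = 15.5 cm.
11 / 5 = 2.2 sts per cm.
15.50 × 2.2 = 34.10 sts.
→ 34 sts.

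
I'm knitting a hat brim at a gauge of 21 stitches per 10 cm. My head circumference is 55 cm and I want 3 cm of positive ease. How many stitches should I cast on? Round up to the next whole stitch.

122 stitches.

Finished = 55 + 3 = 58 cm.
21 / 10 = 2.1 sts per cm.
58.00 × 2.1 = 121.80 sts.
→ 122 sts.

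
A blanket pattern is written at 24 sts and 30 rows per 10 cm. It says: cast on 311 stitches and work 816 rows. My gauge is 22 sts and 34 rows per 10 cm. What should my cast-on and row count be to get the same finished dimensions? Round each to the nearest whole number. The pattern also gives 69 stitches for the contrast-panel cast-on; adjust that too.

Cast on 285 stitches; work 925 rows; contrast-panel cast-on 63 stitches.

Stitches: 311 × 22/24 = 285.08 → 285.
Rows: 816 × 34/30 = 924.80 → 925.
contrast-panel cast-on: 69 × 22/24 = 63.25 → 63.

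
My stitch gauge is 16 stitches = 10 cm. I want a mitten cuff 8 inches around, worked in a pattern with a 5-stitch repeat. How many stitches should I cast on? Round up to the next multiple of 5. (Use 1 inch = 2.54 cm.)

Cast on 35 stitches.

8 in = 8 × 2.54 = 20.32 cm.
16 / 10 = 1.6 sts/cm.
20.32 × 1.6 = 32.51 sts.
→ 35.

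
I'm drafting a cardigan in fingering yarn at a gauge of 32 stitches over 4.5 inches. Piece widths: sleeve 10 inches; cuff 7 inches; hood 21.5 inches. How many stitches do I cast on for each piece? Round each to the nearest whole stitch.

sleeve 71; cuff 50; hood 153.

Rate = 32/4.5 = 7.111 sts per in.
sleeve: 10 × 7.111 = 71.11 → 71.
cuff: 7 × 7.111 = 49.78 → 50.
hood: 21.5 × 7.111 = 152.89 → 153.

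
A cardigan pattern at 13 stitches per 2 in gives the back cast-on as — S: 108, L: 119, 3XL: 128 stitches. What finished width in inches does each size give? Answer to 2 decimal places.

13/2 = 6.5 sts per in.
S: 108 / 6.5 = 16.615 → 16.62 in.
L: 119 / 6.5 = 18.308 → 18.31 in.
3XL: 128 / 6.5 = 19.692 → 19.69 in.

S 16.62 inches; L 18.31 inches; 3XL 19.69 inches.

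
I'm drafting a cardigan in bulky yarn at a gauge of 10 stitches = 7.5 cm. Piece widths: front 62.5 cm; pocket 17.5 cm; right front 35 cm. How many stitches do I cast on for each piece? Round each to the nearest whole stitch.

Rate = 10/7.5 = 1.333 sts per cm.
front: 62.5 × 1.333 = 83.33 → 83.
pocket: 17.5 × 1.333 = 23.33 → 23.
right front: 35 × 1.333 = 46.67 → 47.

front 83; pocket 23; right front 47.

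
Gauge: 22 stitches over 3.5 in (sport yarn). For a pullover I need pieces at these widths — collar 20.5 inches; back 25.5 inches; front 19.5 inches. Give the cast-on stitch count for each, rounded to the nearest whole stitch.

Rate = 22/3.5 = 6.286 sts per in.
collar: 20.5 × 6.286 = 128.86 → 129.
back: 25.5 × 6.286 = 160.29 → 160.
front: 19.5 × 6.286 = 122.57 → 123.

collar 129; back 160; front 123.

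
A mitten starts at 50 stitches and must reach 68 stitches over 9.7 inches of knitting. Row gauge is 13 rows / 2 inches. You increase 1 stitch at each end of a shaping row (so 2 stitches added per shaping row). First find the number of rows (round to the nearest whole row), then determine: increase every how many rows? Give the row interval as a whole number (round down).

Rows = 9.7 × 6.5 = 63.0 → 63 rows.
Stitches to add: 18 → 9 shaping rows (at 2 st each).
63 / 9 = 7.00 → every 7 rows.

Increase every 7th row.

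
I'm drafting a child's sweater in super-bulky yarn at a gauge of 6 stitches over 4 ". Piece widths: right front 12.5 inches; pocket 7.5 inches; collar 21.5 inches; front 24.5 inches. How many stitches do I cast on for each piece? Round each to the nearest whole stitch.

right front 19; pocket 11; collar 32; front 37.

Rate = 6/4 = 1.5 sts per in.
right front: 12.5 × 1.5 = 18.75 → 19.
pocket: 7.5 × 1.5 = 11.25 → 11.
collar: 21.5 × 1.5 = 32.25 → 32.
front: 24.5 × 1.5 = 36.75 → 37.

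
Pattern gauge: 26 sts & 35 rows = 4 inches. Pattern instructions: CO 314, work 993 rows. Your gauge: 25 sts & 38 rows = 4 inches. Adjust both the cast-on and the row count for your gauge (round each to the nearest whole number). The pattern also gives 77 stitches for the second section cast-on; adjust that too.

Stitches: 314 × 25/26 = 301.92 → 302.
Rows: 993 × 38/35 = 1078.11 → 1078.
second section cast-on: 77 × 25/26 = 74.04 → 74.

Cast on 302 stitches; work 1078 rows; second section cast-on 74 stitches.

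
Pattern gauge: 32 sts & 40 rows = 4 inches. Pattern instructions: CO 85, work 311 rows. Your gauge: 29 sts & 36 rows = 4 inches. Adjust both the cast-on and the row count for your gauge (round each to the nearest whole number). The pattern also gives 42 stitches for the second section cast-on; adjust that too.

Cast on 77 stitches; work 280 rows; second section cast-on 38 stitches.

Stitches: 85 × 29/32 = 77.03 → 77.
Rows: 311 × 36/40 = 279.90 → 280.
second section cast-on: 42 × 29/32 = 38.06 → 38.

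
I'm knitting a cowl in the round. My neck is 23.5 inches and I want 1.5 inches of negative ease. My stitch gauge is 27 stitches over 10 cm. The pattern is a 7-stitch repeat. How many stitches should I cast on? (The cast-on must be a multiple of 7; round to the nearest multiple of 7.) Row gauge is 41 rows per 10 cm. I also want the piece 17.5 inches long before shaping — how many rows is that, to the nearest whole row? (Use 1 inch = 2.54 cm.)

Cast on 154 stitches; work 182 rows.

Finished = 23.5 − 1.5 = 22 inches.
22 inches × 2.54 = 55.88 cm.
27/10 = 2.7 sts per cm; 55.88 × 2.7 = 150.88 sts.
Nearest multiple of 7 → 154.
17.5 inches = 44.45 cm; × 4.1 = 182.25 → 182 rows.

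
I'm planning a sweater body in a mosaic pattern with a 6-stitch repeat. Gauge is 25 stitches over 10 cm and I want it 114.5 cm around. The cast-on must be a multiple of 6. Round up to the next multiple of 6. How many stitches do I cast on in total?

25 / 10 = 2.5 sts per cm.
114.5 × 2.5 = 286.25 sts.
Next multiple of 6: 288.

288 stitches.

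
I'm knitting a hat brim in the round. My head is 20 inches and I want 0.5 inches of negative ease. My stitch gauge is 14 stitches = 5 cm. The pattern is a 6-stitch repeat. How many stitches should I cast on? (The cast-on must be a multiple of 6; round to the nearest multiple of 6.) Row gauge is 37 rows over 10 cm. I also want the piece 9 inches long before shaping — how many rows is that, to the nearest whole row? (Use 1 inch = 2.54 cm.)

Finished = 20 − 0.5 = 19.5 inches.
19.5 inches × 2.54 = 49.53 cm.
14/5 = 2.8 sts per cm; 49.53 × 2.8 = 138.68 sts.
Nearest multiple of 6 → 138.
9 inches = 22.86 cm; × 3.7 = 84.58 → 85 rows.

Cast on 138 stitches; work 85 rows.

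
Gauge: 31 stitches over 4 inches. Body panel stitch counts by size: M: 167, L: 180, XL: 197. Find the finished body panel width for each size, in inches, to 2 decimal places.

31/4 = 7.75 sts per in.
M: 167 / 7.75 = 21.548 → 21.55 in.
L: 180 / 7.75 = 23.226 → 23.23 in.
XL: 197 / 7.75 = 25.419 → 25.42 in.

M 21.55 inches; L 23.23 inches; XL 25.42 inches.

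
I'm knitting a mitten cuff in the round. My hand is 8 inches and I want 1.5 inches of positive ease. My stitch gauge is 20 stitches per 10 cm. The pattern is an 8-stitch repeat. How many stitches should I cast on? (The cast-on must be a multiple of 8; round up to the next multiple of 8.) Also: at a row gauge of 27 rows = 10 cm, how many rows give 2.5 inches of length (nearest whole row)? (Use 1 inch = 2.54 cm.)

Cast on 56 stitches; work 17 rows.

Finished = 8 + 1.5 = 9.5 inches.
9.5 inches × 2.54 = 24.13 cm.
20/10 = 2 sts per cm; 24.13 × 2 = 48.26 sts.
Next multiple of 8 → 56.
2.5 inches = 6.35 cm; × 2.7 = 17.14 → 17 rows.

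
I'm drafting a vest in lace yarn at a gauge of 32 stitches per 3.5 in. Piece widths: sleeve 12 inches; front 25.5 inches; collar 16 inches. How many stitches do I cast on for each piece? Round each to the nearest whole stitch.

Rate = 32/3.5 = 9.143 sts per in.
sleeve: 12 × 9.143 = 109.71 → 110.
front: 25.5 × 9.143 = 233.14 → 233.
collar: 16 × 9.143 = 146.29 → 146.

sleeve 110; front 233; collar 146.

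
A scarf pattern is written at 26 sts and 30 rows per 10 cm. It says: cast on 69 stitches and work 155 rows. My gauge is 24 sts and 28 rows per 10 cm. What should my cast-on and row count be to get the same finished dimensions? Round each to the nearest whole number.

Stitches: 69 × 24/26 = 63.69 → 64.
Rows: 155 × 28/30 = 144.67 → 145.

Cast on 64 stitches; work 145 rows.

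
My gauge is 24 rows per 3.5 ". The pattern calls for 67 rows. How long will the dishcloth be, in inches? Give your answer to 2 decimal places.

9.77 inches.

24 rows / 3.5 inch = 6.857 rows per inch.
67 / 6.857 = 9.771 inches.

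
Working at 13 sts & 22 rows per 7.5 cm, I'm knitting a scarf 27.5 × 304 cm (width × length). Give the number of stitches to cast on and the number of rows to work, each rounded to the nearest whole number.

Cast on 48 stitches and work 892 rows.

Stitch gauge = 13/7.5 = 1.733 sts/cm; 27.5 × 1.733 = 47.67 → 48 sts.
Row gauge = 22/7.5 = 2.933 rows/cm; 304 × 2.933 = 891.73 → 892 rows.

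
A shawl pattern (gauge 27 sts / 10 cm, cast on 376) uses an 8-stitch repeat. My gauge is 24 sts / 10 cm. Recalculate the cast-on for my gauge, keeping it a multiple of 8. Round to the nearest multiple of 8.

376 × 24 / 27 = 334.22.
Nearest multiple of 8: 336.

Cast on 336 stitches.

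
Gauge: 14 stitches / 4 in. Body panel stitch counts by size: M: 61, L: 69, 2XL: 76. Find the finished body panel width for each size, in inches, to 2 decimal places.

M 17.43 inches; L 19.71 inches; 2XL 21.71 inches.

14/4 = 3.5 sts per in.
M: 61 / 3.5 = 17.429 → 17.43 in.
L: 69 / 3.5 = 19.714 → 19.71 in.
2XL: 76 / 3.5 = 21.714 → 21.71 in.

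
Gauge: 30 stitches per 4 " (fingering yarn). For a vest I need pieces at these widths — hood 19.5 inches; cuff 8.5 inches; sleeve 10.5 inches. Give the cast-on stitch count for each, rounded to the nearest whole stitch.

hood 146; cuff 64; sleeve 79.

Rate = 30/4 = 7.5 sts per in.
hood: 19.5 × 7.5 = 146.25 → 146.
cuff: 8.5 × 7.5 = 63.75 → 64.
sleeve: 10.5 × 7.5 = 78.75 → 79.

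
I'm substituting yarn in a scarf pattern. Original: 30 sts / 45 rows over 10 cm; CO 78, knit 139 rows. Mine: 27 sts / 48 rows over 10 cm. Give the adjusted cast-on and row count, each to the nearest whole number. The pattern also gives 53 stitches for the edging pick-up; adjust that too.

Stitches: 78 × 27/30 = 70.20 → 70.
Rows: 139 × 48/45 = 148.27 → 148.
edging pick-up: 53 × 27/30 = 47.70 → 48.

Cast on 70 stitches; work 148 rows; edging pick-up 48 stitches.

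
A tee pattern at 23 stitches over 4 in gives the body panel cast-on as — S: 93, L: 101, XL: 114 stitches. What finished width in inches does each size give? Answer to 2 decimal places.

S 16.17 inches; L 17.57 inches; XL 19.83 inches.

23/4 = 5.75 sts per in.
S: 93 / 5.75 = 16.174 → 16.17 in.
L: 101 / 5.75 = 17.565 → 17.57 in.
XL: 114 / 5.75 = 19.826 → 19.83 in.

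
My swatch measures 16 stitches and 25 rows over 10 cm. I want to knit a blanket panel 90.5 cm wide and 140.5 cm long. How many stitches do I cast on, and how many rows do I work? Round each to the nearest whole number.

Cast on 145 stitches and work 351 rows.

Stitch gauge = 16/10 = 1.6 sts/cm; 90.5 × 1.6 = 144.80 → 145 sts.
Row gauge = 25/10 = 2.5 rows/cm; 140.5 × 2.5 = 351.25 → 351 rows.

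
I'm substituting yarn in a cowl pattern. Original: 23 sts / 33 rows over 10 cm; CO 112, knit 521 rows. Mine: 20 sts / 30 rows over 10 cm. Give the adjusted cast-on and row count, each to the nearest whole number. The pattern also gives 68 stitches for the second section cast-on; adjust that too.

Stitches: 112 × 20/23 = 97.39 → 97.
Rows: 521 × 30/33 = 473.64 → 474.
second section cast-on: 68 × 20/23 = 59.13 → 59.

Cast on 97 stitches; work 474 rows; second section cast-on 59 stitches.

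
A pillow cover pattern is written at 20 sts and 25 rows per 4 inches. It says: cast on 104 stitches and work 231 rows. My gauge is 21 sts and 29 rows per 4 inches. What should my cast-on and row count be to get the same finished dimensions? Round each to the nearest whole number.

Cast on 109 stitches; work 268 rows.

Stitches: 104 × 21/20 = 109.20 → 109.
Rows: 231 × 29/25 = 267.96 → 268.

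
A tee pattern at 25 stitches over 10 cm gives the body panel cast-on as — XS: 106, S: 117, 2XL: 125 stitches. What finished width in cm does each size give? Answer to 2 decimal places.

XS 42.40 cm; S 46.80 cm; 2XL 50.00 cm.

25/10 = 2.5 sts per cm.
XS: 106 / 2.5 = 42.400 → 42.40 cm.
S: 117 / 2.5 = 46.800 → 46.80 cm.
2XL: 125 / 2.5 = 50.000 → 50.00 cm.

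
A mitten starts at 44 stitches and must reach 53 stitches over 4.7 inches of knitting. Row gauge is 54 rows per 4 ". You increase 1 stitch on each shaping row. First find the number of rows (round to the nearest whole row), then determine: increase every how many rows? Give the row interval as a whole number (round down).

Rows = 4.7 × 13.5 = 63.5 → 63 rows.
Stitches to add: 9 → 9 shaping rows (at 1 st each).
63 / 9 = 7.00 → every 7 rows.

Increase every 7th row.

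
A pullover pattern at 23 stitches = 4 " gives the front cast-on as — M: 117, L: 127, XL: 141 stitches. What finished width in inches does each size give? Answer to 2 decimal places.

M 20.35 inches; L 22.09 inches; XL 24.52 inches.

23/4 = 5.75 sts per in.
M: 117 / 5.75 = 20.348 → 20.35 in.
L: 127 / 5.75 = 22.087 → 22.09 in.
XL: 141 / 5.75 = 24.522 → 24.52 in.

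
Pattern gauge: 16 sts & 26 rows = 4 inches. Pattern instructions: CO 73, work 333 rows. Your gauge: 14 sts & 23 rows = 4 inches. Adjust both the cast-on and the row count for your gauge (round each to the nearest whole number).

Cast on 64 stitches; work 295 rows.

Stitches: 73 × 14/16 = 63.88 → 64.
Rows: 333 × 23/26 = 294.58 → 295.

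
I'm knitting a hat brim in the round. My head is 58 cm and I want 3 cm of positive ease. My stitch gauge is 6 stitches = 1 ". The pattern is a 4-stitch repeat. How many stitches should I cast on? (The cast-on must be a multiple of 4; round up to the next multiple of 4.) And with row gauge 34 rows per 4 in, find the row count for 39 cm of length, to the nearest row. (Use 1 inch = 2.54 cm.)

Cast on 148 stitches; work 131 rows.

Finished = 58 + 3 = 61 cm.
61 cm × 1/2.54 = 24.02 inches.
6/1 = 6 sts per in; 24.02 × 6 = 144.09 sts.
Next multiple of 4 → 148.
39 cm = 15.35 inches; × 8.5 = 130.51 → 131 rows.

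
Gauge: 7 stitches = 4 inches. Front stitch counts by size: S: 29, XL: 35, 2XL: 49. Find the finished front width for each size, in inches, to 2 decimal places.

S 16.57 inches; XL 20.00 inches; 2XL 28.00 inches.

7/4 = 1.75 sts per in.
S: 29 / 1.75 = 16.571 → 16.57 in.
XL: 35 / 1.75 = 20.000 → 20.00 in.
2XL: 49 / 1.75 = 28.000 → 28.00 in.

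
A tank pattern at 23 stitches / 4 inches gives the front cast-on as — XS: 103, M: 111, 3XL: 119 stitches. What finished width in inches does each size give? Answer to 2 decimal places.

23/4 = 5.75 sts per in.
XS: 103 / 5.75 = 17.913 → 17.91 in.
M: 111 / 5.75 = 19.304 → 19.30 in.
3XL: 119 / 5.75 = 20.696 → 20.70 in.

XS 17.91 inches; M 19.30 inches; 3XL 20.70 inches.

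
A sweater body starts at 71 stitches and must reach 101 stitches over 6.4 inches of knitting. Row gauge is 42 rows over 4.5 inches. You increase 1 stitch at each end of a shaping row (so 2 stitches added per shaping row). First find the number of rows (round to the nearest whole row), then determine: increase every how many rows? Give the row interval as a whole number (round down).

Increase every 4th row.

Rows = 6.4 × 9.333 = 59.7 → 60 rows.
Stitches to add: 30 → 15 shaping rows (at 2 st each).
60 / 15 = 4.00 → every 4 rows.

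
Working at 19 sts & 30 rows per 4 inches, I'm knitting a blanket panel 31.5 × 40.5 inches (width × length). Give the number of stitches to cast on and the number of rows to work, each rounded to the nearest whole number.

Stitch gauge = 19/4 = 4.75 sts/in; 31.5 × 4.75 = 149.62 → 150 sts.
Row gauge = 30/4 = 7.5 rows/in; 40.5 × 7.5 = 303.75 → 304 rows.

Cast on 150 stitches and work 304 rows.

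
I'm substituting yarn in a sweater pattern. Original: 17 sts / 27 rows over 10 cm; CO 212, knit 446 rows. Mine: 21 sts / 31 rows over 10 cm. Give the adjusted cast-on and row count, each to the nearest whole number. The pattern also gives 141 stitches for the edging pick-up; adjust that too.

Stitches: 212 × 21/17 = 261.88 → 262.
Rows: 446 × 31/27 = 512.07 → 512.
edging pick-up: 141 × 21/17 = 174.18 → 174.

Cast on 262 stitches; work 512 rows; edging pick-up 174 stitches.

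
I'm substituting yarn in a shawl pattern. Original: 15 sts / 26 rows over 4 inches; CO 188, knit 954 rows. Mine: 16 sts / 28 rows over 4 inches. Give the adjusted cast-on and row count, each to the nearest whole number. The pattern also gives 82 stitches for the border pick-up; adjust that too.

Stitches: 188 × 16/15 = 200.53 → 201.
Rows: 954 × 28/26 = 1027.38 → 1027.
border pick-up: 82 × 16/15 = 87.47 → 87.

Cast on 201 stitches; work 1027 rows; border pick-up 87 stitches.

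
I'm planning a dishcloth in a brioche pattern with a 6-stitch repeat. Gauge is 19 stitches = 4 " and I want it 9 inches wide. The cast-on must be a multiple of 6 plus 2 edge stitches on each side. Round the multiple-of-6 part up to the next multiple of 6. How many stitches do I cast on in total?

46 stitches.

19 / 4 = 4.75 sts per inch.
9 × 4.75 = 42.75 sts.
Less 4 edge sts → 38.75 for the repeat.
Next multiple of 6: 42.
Add back 4 edge sts → 46.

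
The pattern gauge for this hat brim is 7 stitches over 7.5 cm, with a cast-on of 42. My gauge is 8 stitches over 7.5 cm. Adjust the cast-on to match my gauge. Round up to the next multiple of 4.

Scale factor = 8 / 7 = 1.143.
42 × 8 / 7 = 48.00 sts.

Cast on 48 stitches.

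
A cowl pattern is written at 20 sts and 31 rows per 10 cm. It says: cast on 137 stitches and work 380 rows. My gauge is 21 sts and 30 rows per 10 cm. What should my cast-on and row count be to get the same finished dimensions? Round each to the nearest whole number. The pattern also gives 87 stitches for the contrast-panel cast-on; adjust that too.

Cast on 144 stitches; work 368 rows; contrast-panel cast-on 91 stitches.

Stitches: 137 × 21/20 = 143.85 → 144.
Rows: 380 × 30/31 = 367.74 → 368.
contrast-panel cast-on: 87 × 21/20 = 91.35 → 91.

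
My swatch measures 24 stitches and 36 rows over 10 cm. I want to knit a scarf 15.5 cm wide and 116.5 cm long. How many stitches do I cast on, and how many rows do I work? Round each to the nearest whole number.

Stitch gauge = 24/10 = 2.4 sts/cm; 15.5 × 2.4 = 37.20 → 37 sts.
Row gauge = 36/10 = 3.6 rows/cm; 116.5 × 3.6 = 419.40 → 419 rows.

Cast on 37 stitches and work 419 rows.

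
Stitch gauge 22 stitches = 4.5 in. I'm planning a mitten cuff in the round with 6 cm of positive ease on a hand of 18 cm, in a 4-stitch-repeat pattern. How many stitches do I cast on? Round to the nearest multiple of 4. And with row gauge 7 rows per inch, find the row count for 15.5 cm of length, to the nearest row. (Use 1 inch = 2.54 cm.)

Finished = 18 + 6 = 24 cm.
24 cm × 1/2.54 = 9.45 inches.
22/4.5 = 4.889 sts per in; 9.45 × 4.889 = 46.19 sts.
Nearest multiple of 4 → 48.
15.5 cm = 6.10 inches; × 7 = 42.72 → 43 rows.

Cast on 48 stitches; work 43 rows.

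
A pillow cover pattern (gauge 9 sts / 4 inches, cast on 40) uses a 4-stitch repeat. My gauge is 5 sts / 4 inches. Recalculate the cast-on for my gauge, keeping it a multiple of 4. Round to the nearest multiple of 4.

40 × 5 / 9 = 22.22.
Nearest multiple of 4: 24.

CO 24 sts.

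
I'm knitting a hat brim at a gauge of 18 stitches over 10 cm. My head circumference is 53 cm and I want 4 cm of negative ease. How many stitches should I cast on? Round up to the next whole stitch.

CO 89 sts.

Finished = 53 − 4 = 49 cm.
18 / 10 = 1.8 sts per cm.
49.00 × 1.8 = 88.20 sts.
→ 89 sts.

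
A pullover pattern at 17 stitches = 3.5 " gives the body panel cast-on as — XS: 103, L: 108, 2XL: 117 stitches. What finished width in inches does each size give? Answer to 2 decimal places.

17/3.5 = 4.857 sts per in.
XS: 103 / 4.857 = 21.206 → 21.21 in.
L: 108 / 4.857 = 22.235 → 22.24 in.
2XL: 117 / 4.857 = 24.088 → 24.09 in.

XS 21.21 inches; L 22.24 inches; 2XL 24.09 inches.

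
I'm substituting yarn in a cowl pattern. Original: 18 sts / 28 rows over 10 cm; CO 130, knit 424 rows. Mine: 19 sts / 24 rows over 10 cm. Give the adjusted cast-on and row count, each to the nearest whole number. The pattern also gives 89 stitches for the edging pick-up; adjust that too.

Cast on 137 stitches; work 363 rows; edging pick-up 94 stitches.

Stitches: 130 × 19/18 = 137.22 → 137.
Rows: 424 × 24/28 = 363.43 → 363.
edging pick-up: 89 × 19/18 = 93.94 → 94.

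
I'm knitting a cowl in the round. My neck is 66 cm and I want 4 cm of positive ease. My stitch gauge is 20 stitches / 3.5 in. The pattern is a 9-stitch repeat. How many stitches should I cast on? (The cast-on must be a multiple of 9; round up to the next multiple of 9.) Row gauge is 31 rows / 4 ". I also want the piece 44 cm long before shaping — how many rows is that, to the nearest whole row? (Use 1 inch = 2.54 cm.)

Finished = 66 + 4 = 70 cm.
70 cm × 1/2.54 = 27.56 inches.
20/3.5 = 5.714 sts per in; 27.56 × 5.714 = 157.48 sts.
Next multiple of 9 → 162.
44 cm = 17.32 inches; × 7.75 = 134.25 → 134 rows.

Cast on 162 stitches; work 134 rows.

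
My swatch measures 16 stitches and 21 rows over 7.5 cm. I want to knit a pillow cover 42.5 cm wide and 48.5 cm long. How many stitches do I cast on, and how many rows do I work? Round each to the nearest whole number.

Cast on 91 stitches and work 136 rows.

Stitch gauge = 16/7.5 = 2.133 sts/cm; 42.5 × 2.133 = 90.67 → 91 sts.
Row gauge = 21/7.5 = 2.8 rows/cm; 48.5 × 2.8 = 135.80 → 136 rows.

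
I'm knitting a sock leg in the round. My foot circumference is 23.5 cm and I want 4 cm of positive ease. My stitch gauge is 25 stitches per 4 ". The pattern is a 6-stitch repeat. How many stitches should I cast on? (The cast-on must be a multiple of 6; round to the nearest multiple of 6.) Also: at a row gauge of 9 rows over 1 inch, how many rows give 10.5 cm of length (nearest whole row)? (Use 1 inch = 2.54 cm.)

Finished = 23.5 + 4 = 27.5 cm.
27.5 cm × 1/2.54 = 10.83 inches.
25/4 = 6.25 sts per in; 10.83 × 6.25 = 67.67 sts.
Nearest multiple of 6 → 66.
10.5 cm = 4.13 inches; × 9 = 37.20 → 37 rows.

Cast on 66 stitches; work 37 rows.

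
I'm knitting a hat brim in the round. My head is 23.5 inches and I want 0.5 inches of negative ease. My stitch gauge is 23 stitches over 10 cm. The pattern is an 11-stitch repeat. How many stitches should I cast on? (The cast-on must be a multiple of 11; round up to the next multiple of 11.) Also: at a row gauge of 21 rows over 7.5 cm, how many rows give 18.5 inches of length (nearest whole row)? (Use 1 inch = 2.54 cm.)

Cast on 143 stitches; work 132 rows.

Finished = 23.5 − 0.5 = 23 inches.
23 inches × 2.54 = 58.42 cm.
23/10 = 2.3 sts per cm; 58.42 × 2.3 = 134.37 sts.
Next multiple of 11 → 143.
18.5 inches = 46.99 cm; × 2.8 = 131.57 → 132 rows.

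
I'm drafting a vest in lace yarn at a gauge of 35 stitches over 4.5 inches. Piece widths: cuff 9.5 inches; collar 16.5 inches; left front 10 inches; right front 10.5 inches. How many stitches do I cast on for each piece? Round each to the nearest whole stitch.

Rate = 35/4.5 = 7.778 sts per in.
cuff: 9.5 × 7.778 = 73.89 → 74.
collar: 16.5 × 7.778 = 128.33 → 128.
left front: 10 × 7.778 = 77.78 → 78.
right front: 10.5 × 7.778 = 81.67 → 82.

cuff 74; collar 128; left front 78; right front 82.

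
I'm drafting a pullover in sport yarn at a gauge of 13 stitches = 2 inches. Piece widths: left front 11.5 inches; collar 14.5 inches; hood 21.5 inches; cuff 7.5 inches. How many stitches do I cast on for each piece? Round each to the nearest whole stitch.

left front 75; collar 94; hood 140; cuff 49.

Rate = 13/2 = 6.5 sts per in.
left front: 11.5 × 6.5 = 74.75 → 75.
collar: 14.5 × 6.5 = 94.25 → 94.
hood: 21.5 × 6.5 = 139.75 → 140.
cuff: 7.5 × 6.5 = 48.75 → 49.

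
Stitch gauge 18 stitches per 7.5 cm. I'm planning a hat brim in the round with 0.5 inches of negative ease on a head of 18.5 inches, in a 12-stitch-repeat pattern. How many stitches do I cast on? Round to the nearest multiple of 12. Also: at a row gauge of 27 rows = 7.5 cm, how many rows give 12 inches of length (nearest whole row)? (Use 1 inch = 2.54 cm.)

Finished = 18.5 − 0.5 = 18 inches.
18 inches × 2.54 = 45.72 cm.
18/7.5 = 2.4 sts per cm; 45.72 × 2.4 = 109.73 sts.
Nearest multiple of 12 → 108.
12 inches = 30.48 cm; × 3.6 = 109.73 → 110 rows.

Cast on 108 stitches; work 110 rows.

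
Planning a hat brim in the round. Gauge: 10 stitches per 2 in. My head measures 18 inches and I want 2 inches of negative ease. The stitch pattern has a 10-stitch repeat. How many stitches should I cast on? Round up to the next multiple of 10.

Finished = 18 − 2 = 16 inches.
10 / 2 = 5 sts/in.
16 × 5 = 80.00 sts.
Next multiple of 10: 80.

CO 80 sts.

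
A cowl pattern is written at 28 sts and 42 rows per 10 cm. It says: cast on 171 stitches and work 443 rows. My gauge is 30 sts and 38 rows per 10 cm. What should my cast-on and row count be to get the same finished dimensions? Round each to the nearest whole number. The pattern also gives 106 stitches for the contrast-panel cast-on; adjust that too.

Cast on 183 stitches; work 401 rows; contrast-panel cast-on 114 stitches.

Stitches: 171 × 30/28 = 183.21 → 183.
Rows: 443 × 38/42 = 400.81 → 401.
contrast-panel cast-on: 106 × 30/28 = 113.57 → 114.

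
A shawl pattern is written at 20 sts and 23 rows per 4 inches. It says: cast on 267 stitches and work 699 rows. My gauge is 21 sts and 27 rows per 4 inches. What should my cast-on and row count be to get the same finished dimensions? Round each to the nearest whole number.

Stitches: 267 × 21/20 = 280.35 → 280.
Rows: 699 × 27/23 = 820.57 → 821.

Cast on 280 stitches; work 821 rows.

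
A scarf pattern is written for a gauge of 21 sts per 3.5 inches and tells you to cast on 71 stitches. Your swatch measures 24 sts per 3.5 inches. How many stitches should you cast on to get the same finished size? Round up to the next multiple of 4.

Scale factor = 24 / 21 = 1.143.
71 × 24 / 21 = 81.14 sts.
→ 84 sts.

Cast on 84 stitches.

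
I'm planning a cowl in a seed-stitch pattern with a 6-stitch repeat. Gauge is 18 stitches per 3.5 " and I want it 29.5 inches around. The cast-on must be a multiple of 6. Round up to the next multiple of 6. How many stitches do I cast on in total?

156 stitches.

18 / 3.5 = 5.143 sts per inch.
29.5 × 5.143 = 151.71 sts.
Next multiple of 6: 156.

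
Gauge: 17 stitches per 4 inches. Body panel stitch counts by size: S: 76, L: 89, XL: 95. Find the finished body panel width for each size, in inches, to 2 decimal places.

S 17.88 inches; L 20.94 inches; XL 22.35 inches.

17/4 = 4.25 sts per in.
S: 76 / 4.25 = 17.882 → 17.88 in.
L: 89 / 4.25 = 20.941 → 20.94 in.
XL: 95 / 4.25 = 22.353 → 22.35 in.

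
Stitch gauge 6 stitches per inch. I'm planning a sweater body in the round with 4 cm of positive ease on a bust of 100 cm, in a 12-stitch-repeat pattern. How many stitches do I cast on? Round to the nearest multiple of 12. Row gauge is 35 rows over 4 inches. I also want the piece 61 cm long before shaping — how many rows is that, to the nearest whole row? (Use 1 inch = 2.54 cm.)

Finished = 100 + 4 = 104 cm.
104 cm × 1/2.54 = 40.94 inches.
6/1 = 6 sts per in; 40.94 × 6 = 245.67 sts.
Nearest multiple of 12 → 240.
61 cm = 24.02 inches; × 8.75 = 210.14 → 210 rows.

Cast on 240 stitches; work 210 rows.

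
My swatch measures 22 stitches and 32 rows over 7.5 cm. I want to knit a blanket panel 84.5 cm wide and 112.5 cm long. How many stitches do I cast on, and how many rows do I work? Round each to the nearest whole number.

Stitch gauge = 22/7.5 = 2.933 sts/cm; 84.5 × 2.933 = 247.87 → 248 sts.
Row gauge = 32/7.5 = 4.267 rows/cm; 112.5 × 4.267 = 480.00 → 480 rows.

Cast on 248 stitches and work 480 rows.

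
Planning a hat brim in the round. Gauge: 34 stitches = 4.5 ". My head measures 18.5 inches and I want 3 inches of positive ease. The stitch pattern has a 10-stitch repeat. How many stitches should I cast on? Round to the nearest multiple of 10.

Finished = 18.5 + 3 = 21.5 inches.
34 / 4.5 = 7.556 sts/in.
21.5 × 7.556 = 162.44 sts.
Nearest multiple of 10: 160.

CO 160 sts.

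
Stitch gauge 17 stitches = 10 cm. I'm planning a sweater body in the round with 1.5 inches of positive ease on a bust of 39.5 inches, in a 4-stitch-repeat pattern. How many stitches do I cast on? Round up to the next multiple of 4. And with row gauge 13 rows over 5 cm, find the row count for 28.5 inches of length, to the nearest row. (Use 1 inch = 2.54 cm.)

Cast on 180 stitches; work 188 rows.

Finished = 39.5 + 1.5 = 41 inches.
41 inches × 2.54 = 104.14 cm.
17/10 = 1.7 sts per cm; 104.14 × 1.7 = 177.04 sts.
Next multiple of 4 → 180.
28.5 inches = 72.39 cm; × 2.6 = 188.21 → 188 rows.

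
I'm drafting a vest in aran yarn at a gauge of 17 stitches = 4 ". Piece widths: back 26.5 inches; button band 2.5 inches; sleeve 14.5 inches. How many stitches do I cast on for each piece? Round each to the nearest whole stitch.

Rate = 17/4 = 4.25 sts per in.
back: 26.5 × 4.25 = 112.62 → 113.
button band: 2.5 × 4.25 = 10.62 → 11.
sleeve: 14.5 × 4.25 = 61.62 → 62.

back 113; button band 11; sleeve 62.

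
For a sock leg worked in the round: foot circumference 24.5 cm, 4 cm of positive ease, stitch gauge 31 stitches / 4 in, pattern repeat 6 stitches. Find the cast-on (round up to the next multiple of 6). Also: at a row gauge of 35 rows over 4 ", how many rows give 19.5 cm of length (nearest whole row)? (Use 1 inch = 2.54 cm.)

Finished = 24.5 + 4 = 28.5 cm.
28.5 cm × 1/2.54 = 11.22 inches.
31/4 = 7.75 sts per in; 11.22 × 7.75 = 86.96 sts.
Next multiple of 6 → 90.
19.5 cm = 7.68 inches; × 8.75 = 67.18 → 67 rows.

Cast on 90 stitches; work 67 rows.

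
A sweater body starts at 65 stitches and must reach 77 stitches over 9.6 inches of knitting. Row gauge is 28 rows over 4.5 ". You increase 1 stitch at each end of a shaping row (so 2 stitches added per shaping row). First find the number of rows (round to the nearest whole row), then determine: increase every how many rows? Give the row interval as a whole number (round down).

Rows = 9.6 × 6.222 = 59.7 → 60 rows.
Stitches to add: 12 → 6 shaping rows (at 2 st each).
60 / 6 = 10.00 → every 10 rows.

Increase every 10th row.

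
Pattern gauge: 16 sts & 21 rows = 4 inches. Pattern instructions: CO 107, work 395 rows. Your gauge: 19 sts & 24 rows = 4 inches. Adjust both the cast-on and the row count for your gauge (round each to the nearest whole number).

Cast on 127 stitches; work 451 rows.

Stitches: 107 × 19/16 = 127.06 → 127.
Rows: 395 × 24/21 = 451.43 → 451.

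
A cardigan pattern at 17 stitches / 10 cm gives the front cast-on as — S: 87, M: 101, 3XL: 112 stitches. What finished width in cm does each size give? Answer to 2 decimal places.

17/10 = 1.7 sts per cm.
S: 87 / 1.7 = 51.176 → 51.18 cm.
M: 101 / 1.7 = 59.412 → 59.41 cm.
3XL: 112 / 1.7 = 65.882 → 65.88 cm.

S 51.18 cm; M 59.41 cm; 3XL 65.88 cm.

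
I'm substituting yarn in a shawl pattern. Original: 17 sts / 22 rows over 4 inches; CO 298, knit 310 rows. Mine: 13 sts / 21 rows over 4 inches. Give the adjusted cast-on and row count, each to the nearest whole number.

Stitches: 298 × 13/17 = 227.88 → 228.
Rows: 310 × 21/22 = 295.91 → 296.

Cast on 228 stitches; work 296 rows.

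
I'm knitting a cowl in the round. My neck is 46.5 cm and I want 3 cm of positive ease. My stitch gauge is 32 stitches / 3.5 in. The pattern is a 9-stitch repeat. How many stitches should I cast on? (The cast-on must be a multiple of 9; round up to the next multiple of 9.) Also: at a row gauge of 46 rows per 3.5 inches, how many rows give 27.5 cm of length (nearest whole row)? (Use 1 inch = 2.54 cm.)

Finished = 46.5 + 3 = 49.5 cm.
49.5 cm × 1/2.54 = 19.49 inches.
32/3.5 = 9.143 sts per in; 19.49 × 9.143 = 178.18 sts.
Next multiple of 9 → 180.
27.5 cm = 10.83 inches; × 13.143 = 142.29 → 142 rows.

Cast on 180 stitches; work 142 rows.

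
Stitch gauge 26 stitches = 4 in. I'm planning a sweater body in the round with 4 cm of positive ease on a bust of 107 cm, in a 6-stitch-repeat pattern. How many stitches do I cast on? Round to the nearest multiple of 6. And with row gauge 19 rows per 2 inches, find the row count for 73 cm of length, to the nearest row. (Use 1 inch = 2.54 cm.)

Cast on 282 stitches; work 273 rows.

Finished = 107 + 4 = 111 cm.
111 cm × 1/2.54 = 43.70 inches.
26/4 = 6.5 sts per in; 43.70 × 6.5 = 284.06 sts.
Nearest multiple of 6 → 282.
73 cm = 28.74 inches; × 9.5 = 273.03 → 273 rows.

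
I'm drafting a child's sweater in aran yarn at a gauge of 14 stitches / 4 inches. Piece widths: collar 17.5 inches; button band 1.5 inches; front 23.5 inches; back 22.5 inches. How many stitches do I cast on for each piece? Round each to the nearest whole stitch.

collar 61; button band 5; front 82; back 79.

Rate = 14/4 = 3.5 sts per in.
collar: 17.5 × 3.5 = 61.25 → 61.
button band: 1.5 × 3.5 = 5.25 → 5.
front: 23.5 × 3.5 = 82.25 → 82.
back: 22.5 × 3.5 = 78.75 → 79.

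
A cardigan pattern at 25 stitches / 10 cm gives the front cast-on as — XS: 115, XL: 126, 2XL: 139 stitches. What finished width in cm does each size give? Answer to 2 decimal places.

XS 46.00 cm; XL 50.40 cm; 2XL 55.60 cm.

25/10 = 2.5 sts per cm.
XS: 115 / 2.5 = 46.000 → 46.00 cm.
XL: 126 / 2.5 = 50.400 → 50.40 cm.
2XL: 139 / 2.5 = 55.600 → 55.60 cm.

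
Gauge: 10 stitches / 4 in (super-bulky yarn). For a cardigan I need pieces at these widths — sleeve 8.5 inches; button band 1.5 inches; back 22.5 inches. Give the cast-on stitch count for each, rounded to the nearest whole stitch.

sleeve 21; button band 4; back 56.

Rate = 10/4 = 2.5 sts per in.
sleeve: 8.5 × 2.5 = 21.25 → 21.
button band: 1.5 × 2.5 = 3.75 → 4.
back: 22.5 × 2.5 = 56.25 → 56.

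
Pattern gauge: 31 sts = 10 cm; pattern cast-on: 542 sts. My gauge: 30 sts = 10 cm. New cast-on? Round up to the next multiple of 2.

Scale factor = 30 / 31 = 0.968.
542 × 30 / 31 = 524.52 sts.
→ 526 sts.

Cast on 526 stitches.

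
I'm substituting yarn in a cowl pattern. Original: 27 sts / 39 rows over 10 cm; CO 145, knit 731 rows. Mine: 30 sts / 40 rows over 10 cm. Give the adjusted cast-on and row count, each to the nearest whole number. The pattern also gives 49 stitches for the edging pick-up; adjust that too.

Stitches: 145 × 30/27 = 161.11 → 161.
Rows: 731 × 40/39 = 749.74 → 750.
edging pick-up: 49 × 30/27 = 54.44 → 54.

Cast on 161 stitches; work 750 rows; edging pick-up 54 stitches.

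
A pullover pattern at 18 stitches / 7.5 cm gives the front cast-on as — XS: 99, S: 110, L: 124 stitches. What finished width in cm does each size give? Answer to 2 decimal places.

18/7.5 = 2.4 sts per cm.
XS: 99 / 2.4 = 41.250 → 41.25 cm.
S: 110 / 2.4 = 45.833 → 45.83 cm.
L: 124 / 2.4 = 51.667 → 51.67 cm.

XS 41.25 cm; S 45.83 cm; L 51.67 cm.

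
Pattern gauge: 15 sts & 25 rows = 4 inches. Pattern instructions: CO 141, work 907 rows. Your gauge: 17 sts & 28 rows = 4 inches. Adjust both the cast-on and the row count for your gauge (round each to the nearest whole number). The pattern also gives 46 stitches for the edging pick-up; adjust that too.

Stitches: 141 × 17/15 = 159.80 → 160.
Rows: 907 × 28/25 = 1015.84 → 1016.
edging pick-up: 46 × 17/15 = 52.13 → 52.

Cast on 160 stitches; work 1016 rows; edging pick-up 52 stitches.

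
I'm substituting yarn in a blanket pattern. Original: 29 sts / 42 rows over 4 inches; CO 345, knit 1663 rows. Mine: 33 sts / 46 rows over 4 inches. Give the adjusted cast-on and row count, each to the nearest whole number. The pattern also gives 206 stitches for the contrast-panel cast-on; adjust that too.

Stitches: 345 × 33/29 = 392.59 → 393.
Rows: 1663 × 46/42 = 1821.38 → 1821.
contrast-panel cast-on: 206 × 33/29 = 234.41 → 234.

Cast on 393 stitches; work 1821 rows; contrast-panel cast-on 234 stitches.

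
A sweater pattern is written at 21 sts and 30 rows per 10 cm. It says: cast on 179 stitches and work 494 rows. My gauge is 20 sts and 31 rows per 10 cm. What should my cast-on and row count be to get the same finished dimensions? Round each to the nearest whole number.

Stitches: 179 × 20/21 = 170.48 → 170.
Rows: 494 × 31/30 = 510.47 → 510.

Cast on 170 stitches; work 510 rows.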